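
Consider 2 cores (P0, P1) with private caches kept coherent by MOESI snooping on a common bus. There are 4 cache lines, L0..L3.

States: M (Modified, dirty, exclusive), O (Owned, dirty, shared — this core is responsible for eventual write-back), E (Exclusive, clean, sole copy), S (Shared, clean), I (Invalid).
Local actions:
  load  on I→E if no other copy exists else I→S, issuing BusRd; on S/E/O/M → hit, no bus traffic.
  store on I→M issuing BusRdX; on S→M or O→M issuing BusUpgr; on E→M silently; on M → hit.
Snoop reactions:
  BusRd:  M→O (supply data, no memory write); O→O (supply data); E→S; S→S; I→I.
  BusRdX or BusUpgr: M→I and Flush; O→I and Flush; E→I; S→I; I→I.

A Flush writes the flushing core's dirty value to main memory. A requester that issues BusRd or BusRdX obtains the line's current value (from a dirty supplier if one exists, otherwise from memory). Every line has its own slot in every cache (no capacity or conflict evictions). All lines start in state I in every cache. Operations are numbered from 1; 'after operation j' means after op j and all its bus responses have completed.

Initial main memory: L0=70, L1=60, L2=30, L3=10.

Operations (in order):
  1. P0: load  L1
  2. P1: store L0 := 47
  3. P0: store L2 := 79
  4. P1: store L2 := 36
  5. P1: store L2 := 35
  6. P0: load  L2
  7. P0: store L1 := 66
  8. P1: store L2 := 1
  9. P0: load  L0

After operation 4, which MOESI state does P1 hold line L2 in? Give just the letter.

step 1: P0: load  L1  ⟶  EI  (L1)  txn=BusRd  M[L1]=60
step 2: P1: store L0 := 47  ⟶  IM  (L0)  txn=BusRdX  M[L0]=70
step 3: P0: store L2 := 79  ⟶  MI  (L2)  txn=BusRdX  M[L2]=30
step 4: P1: store L2 := 36  ⟶  IM  (L2)  txn=BusRdX+Flush  M[L2]=79
step 5: P1: store L2 := 35  ⟶  IM  (L2)  txn=∅  M[L2]=79
step 6: P0: load  L2  ⟶  SO  (L2)  txn=BusRd  M[L2]=79
step 7: P0: store L1 := 66  ⟶  MI  (L1)  txn=∅  M[L1]=60
step 8: P1: store L2 := 1  ⟶  IM  (L2)  txn=BusUpgr  M[L2]=79
step 9: P0: load  L0  ⟶  SO  (L0)  txn=BusRd  M[L0]=70

state = M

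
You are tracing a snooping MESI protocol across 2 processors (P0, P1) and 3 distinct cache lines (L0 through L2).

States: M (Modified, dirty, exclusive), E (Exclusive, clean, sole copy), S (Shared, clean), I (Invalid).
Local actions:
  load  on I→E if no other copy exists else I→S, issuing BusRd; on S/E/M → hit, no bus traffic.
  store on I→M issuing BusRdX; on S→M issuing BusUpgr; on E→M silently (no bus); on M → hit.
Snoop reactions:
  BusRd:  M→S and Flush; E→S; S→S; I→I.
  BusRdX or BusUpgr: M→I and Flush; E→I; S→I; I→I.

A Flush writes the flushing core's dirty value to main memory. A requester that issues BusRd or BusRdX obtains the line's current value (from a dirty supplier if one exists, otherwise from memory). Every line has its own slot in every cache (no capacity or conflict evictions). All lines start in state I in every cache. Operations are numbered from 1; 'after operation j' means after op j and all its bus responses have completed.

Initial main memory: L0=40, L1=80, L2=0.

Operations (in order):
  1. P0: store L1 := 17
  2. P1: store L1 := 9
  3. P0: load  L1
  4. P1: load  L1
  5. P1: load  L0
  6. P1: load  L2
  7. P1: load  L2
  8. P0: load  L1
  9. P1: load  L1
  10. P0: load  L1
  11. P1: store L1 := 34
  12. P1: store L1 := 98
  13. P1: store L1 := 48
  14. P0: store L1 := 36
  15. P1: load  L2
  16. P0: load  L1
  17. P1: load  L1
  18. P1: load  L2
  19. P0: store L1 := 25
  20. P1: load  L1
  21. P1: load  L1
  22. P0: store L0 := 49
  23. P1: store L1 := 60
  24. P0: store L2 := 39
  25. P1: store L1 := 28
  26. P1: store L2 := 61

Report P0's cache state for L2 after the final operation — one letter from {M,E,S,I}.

step 1: P0: store L1 := 17  ⟶  MI  (L1)  txn=BusRdX  M[L1]=80
step 2: P1: store L1 := 9  ⟶  IM  (L1)  txn=BusRdX+Flush  M[L1]=17
step 3: P0: load  L1  ⟶  SS  (L1)  txn=BusRd+Flush  M[L1]=9
step 4: P1: load  L1  ⟶  SS  (L1)  txn=∅  M[L1]=9
step 5: P1: load  L0  ⟶  IE  (L0)  txn=BusRd  M[L0]=40
step 6: P1: load  L2  ⟶  IE  (L2)  txn=BusRd  M[L2]=0
step 7: P1: load  L2  ⟶  IE  (L2)  txn=∅  M[L2]=0
step 8: P0: load  L1  ⟶  SS  (L1)  txn=∅  M[L1]=9
step 9: P1: load  L1  ⟶  SS  (L1)  txn=∅  M[L1]=9
step 10: P0: load  L1  ⟶  SS  (L1)  txn=∅  M[L1]=9
step 11: P1: store L1 := 34  ⟶  IM  (L1)  txn=BusUpgr  M[L1]=9
step 12: P1: store L1 := 98  ⟶  IM  (L1)  txn=∅  M[L1]=9
step 13: P1: store L1 := 48  ⟶  IM  (L1)  txn=∅  M[L1]=9
step 14: P0: store L1 := 36  ⟶  MI  (L1)  txn=BusRdX+Flush  M[L1]=48
step 15: P1: load  L2  ⟶  IE  (L2)  txn=∅  M[L2]=0
step 16: P0: load  L1  ⟶  MI  (L1)  txn=∅  M[L1]=48
step 17: P1: load  L1  ⟶  SS  (L1)  txn=BusRd+Flush  M[L1]=36
step 18: P1: load  L2  ⟶  IE  (L2)  txn=∅  M[L2]=0
step 19: P0: store L1 := 25  ⟶  MI  (L1)  txn=BusUpgr  M[L1]=36
step 20: P1: load  L1  ⟶  SS  (L1)  txn=BusRd+Flush  M[L1]=25
step 21: P1: load  L1  ⟶  SS  (L1)  txn=∅  M[L1]=25
step 22: P0: store L0 := 49  ⟶  MI  (L0)  txn=BusRdX  M[L0]=40
step 23: P1: store L1 := 60  ⟶  IM  (L1)  txn=BusUpgr  M[L1]=25
step 24: P0: store L2 := 39  ⟶  MI  (L2)  txn=BusRdX  M[L2]=0
step 25: P1: store L1 := 28  ⟶  IM  (L1)  txn=∅  M[L1]=25
step 26: P1: store L2 := 61  ⟶  IM  (L2)  txn=BusRdX+Flush  M[L2]=39

state = I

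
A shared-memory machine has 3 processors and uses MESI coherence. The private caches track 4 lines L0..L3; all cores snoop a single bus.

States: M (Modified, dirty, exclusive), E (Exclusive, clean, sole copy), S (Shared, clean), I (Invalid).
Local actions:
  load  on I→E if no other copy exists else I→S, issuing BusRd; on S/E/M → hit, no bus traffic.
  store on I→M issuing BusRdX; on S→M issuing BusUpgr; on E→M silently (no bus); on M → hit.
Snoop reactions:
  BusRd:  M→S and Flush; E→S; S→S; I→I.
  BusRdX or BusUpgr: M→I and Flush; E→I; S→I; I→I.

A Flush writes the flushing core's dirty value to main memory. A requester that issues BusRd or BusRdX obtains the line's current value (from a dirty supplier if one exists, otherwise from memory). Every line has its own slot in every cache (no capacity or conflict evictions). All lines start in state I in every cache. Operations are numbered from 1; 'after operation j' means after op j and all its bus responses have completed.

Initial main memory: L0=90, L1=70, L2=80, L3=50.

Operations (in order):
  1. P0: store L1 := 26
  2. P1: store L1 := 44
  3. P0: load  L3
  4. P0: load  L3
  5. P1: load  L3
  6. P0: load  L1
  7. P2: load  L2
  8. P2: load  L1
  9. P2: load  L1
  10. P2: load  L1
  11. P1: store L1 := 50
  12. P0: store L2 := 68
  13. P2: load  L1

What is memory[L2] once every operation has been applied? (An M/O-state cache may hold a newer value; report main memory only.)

  op1 P0: store L1 := 26 → M/I/I on L1; bus BusRdX; mem=70
  op2 P1: store L1 := 44 → I/M/I on L1; bus BusRdX Flush; mem=26
  op3 P0: load  L3 → E/I/I on L3; bus BusRd; mem=50
  op4 P0: load  L3 → E/I/I on L3; bus (none); mem=50
  op5 P1: load  L3 → S/S/I on L3; bus BusRd; mem=50
  op6 P0: load  L1 → S/S/I on L1; bus BusRd Flush; mem=44
  op7 P2: load  L2 → I/I/E on L2; bus BusRd; mem=80
  op8 P2: load  L1 → S/S/S on L1; bus BusRd; mem=44
  op9 P2: load  L1 → S/S/S on L1; bus (none); mem=44
  op10 P2: load  L1 → S/S/S on L1; bus (none); mem=44
  op11 P1: store L1 := 50 → I/M/I on L1; bus BusUpgr; mem=44
  op12 P0: store L2 := 68 → M/I/I on L2; bus BusRdX; mem=80
  op13 P2: load  L1 → I/S/S on L1; bus BusRd Flush; mem=50

memory[L2] = 80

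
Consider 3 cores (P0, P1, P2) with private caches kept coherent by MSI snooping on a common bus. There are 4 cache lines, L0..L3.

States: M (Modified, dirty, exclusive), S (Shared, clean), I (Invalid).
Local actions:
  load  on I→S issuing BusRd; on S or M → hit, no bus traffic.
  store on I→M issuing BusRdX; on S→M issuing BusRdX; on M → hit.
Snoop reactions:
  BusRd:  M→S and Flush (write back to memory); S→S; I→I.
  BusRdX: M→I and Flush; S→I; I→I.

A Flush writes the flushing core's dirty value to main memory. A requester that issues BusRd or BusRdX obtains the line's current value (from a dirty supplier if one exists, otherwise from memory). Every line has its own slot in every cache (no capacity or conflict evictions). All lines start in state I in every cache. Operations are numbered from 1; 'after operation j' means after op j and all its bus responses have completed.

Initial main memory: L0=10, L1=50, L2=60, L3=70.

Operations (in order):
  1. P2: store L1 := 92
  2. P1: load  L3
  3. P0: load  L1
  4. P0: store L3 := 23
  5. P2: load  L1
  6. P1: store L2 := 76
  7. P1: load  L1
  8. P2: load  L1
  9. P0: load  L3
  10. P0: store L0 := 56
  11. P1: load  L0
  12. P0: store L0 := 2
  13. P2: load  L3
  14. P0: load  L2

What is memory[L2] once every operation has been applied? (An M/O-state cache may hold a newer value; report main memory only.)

memory[L2] = 76

1. P2: store L1 := 92  bus=[BusRdX]  L1: P0=I P1=I P2=M  mem[L1]=50
2. P1: load  L3  bus=[BusRd]  L3: P0=I P1=S P2=I  mem[L3]=70
3. P0: load  L1  bus=[BusRd,Flush]  L1: P0=S P1=I P2=S  mem[L1]=92
4. P0: store L3 := 23  bus=[BusRdX]  L3: P0=M P1=I P2=I  mem[L3]=70
5. P2: load  L1  bus=[-]  L1: P0=S P1=I P2=S  mem[L1]=92
6. P1: store L2 := 76  bus=[BusRdX]  L2: P0=I P1=M P2=I  mem[L2]=60
7. P1: load  L1  bus=[BusRd]  L1: P0=S P1=S P2=S  mem[L1]=92
8. P2: load  L1  bus=[-]  L1: P0=S P1=S P2=S  mem[L1]=92
9. P0: load  L3  bus=[-]  L3: P0=M P1=I P2=I  mem[L3]=70
10. P0: store L0 := 56  bus=[BusRdX]  L0: P0=M P1=I P2=I  mem[L0]=10
11. P1: load  L0  bus=[BusRd,Flush]  L0: P0=S P1=S P2=I  mem[L0]=56
12. P0: store L0 := 2  bus=[BusRdX]  L0: P0=M P1=I P2=I  mem[L0]=56
13. P2: load  L3  bus=[BusRd,Flush]  L3: P0=S P1=I P2=S  mem[L3]=23
14. P0: load  L2  bus=[BusRd,Flush]  L2: P0=S P1=S P2=I  mem[L2]=76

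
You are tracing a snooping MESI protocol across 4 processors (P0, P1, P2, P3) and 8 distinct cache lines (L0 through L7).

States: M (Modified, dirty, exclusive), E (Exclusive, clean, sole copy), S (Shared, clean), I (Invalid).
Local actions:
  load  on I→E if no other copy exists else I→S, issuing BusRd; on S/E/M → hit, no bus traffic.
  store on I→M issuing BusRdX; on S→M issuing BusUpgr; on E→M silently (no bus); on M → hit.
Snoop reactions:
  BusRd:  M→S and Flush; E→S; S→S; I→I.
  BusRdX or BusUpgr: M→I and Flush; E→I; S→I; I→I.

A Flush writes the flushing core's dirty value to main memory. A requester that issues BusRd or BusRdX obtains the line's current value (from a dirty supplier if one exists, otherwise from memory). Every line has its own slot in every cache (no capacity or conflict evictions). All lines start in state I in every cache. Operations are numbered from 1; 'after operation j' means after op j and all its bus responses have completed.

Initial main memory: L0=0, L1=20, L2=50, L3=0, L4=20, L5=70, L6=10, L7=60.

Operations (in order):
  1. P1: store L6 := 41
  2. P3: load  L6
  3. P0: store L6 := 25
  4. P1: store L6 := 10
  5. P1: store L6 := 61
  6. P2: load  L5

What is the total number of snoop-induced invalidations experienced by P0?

step 1: P1: store L6 := 41  ⟶  IMII  (L6)  txn=BusRdX  M[L6]=10
step 2: P3: load  L6  ⟶  ISIS  (L6)  txn=BusRd+Flush  M[L6]=41
step 3: P0: store L6 := 25  ⟶  MIII  (L6)  txn=BusRdX  M[L6]=41
step 4: P1: store L6 := 10  ⟶  IMII  (L6)  txn=BusRdX+Flush  M[L6]=25
step 5: P1: store L6 := 61  ⟶  IMII  (L6)  txn=∅  M[L6]=25
step 6: P2: load  L5  ⟶  IIEI  (L5)  txn=BusRd  M[L5]=70

invalidations = 1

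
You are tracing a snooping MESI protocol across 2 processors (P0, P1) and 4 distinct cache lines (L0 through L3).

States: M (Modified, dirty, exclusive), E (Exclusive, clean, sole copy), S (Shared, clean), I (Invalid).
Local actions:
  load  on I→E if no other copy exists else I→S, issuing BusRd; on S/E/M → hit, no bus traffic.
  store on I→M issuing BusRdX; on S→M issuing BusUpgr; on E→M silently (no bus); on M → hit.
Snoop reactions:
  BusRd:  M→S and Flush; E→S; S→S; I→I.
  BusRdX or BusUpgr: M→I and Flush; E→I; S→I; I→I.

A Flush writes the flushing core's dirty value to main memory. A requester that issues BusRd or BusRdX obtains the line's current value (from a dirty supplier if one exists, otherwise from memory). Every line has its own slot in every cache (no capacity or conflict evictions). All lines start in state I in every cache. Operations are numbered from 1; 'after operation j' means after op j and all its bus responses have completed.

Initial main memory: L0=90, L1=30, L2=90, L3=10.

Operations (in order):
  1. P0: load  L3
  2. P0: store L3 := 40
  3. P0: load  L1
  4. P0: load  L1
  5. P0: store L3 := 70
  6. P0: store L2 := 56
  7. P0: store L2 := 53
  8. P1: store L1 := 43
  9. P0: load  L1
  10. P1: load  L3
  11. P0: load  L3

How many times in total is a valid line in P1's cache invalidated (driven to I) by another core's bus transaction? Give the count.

invalidations = 0

step 1: P0: load  L3  ⟶  EI  (L3)  txn=BusRd  M[L3]=10
step 2: P0: store L3 := 40  ⟶  MI  (L3)  txn=∅  M[L3]=10
step 3: P0: load  L1  ⟶  EI  (L1)  txn=BusRd  M[L1]=30
step 4: P0: load  L1  ⟶  EI  (L1)  txn=∅  M[L1]=30
step 5: P0: store L3 := 70  ⟶  MI  (L3)  txn=∅  M[L3]=10
step 6: P0: store L2 := 56  ⟶  MI  (L2)  txn=BusRdX  M[L2]=90
step 7: P0: store L2 := 53  ⟶  MI  (L2)  txn=∅  M[L2]=90
step 8: P1: store L1 := 43  ⟶  IM  (L1)  txn=BusRdX  M[L1]=30
step 9: P0: load  L1  ⟶  SS  (L1)  txn=BusRd+Flush  M[L1]=43
step 10: P1: load  L3  ⟶  SS  (L3)  txn=BusRd+Flush  M[L3]=70
step 11: P0: load  L3  ⟶  SS  (L3)  txn=∅  M[L3]=70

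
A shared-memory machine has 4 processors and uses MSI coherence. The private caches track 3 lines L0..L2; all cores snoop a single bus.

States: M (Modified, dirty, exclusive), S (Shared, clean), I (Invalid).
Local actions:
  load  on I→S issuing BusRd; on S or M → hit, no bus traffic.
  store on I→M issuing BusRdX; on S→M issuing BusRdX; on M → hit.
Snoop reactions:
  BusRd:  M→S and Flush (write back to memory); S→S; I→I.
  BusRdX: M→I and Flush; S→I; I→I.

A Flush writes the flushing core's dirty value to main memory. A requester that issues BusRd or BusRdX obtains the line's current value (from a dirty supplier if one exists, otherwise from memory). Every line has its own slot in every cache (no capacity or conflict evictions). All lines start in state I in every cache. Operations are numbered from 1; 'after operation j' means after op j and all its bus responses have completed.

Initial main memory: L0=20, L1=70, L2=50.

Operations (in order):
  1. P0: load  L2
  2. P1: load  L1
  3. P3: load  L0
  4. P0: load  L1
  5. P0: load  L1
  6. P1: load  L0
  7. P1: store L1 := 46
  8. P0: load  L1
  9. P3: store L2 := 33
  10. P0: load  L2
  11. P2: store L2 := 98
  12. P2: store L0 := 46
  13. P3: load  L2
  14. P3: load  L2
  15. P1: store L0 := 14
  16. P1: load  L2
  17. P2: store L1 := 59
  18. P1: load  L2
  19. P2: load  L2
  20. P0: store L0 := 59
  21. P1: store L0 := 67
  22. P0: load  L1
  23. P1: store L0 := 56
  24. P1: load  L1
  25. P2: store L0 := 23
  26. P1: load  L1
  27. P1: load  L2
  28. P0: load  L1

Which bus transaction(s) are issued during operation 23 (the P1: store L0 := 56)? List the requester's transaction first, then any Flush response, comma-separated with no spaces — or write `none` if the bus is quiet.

1. P0: load  L2  bus=[BusRd]  L2: P0=S P1=I P2=I P3=I  mem[L2]=50
2. P1: load  L1  bus=[BusRd]  L1: P0=I P1=S P2=I P3=I  mem[L1]=70
3. P3: load  L0  bus=[BusRd]  L0: P0=I P1=I P2=I P3=S  mem[L0]=20
4. P0: load  L1  bus=[BusRd]  L1: P0=S P1=S P2=I P3=I  mem[L1]=70
5. P0: load  L1  bus=[-]  L1: P0=S P1=S P2=I P3=I  mem[L1]=70
6. P1: load  L0  bus=[BusRd]  L0: P0=I P1=S P2=I P3=S  mem[L0]=20
7. P1: store L1 := 46  bus=[BusRdX]  L1: P0=I P1=M P2=I P3=I  mem[L1]=70
8. P0: load  L1  bus=[BusRd,Flush]  L1: P0=S P1=S P2=I P3=I  mem[L1]=46
9. P3: store L2 := 33  bus=[BusRdX]  L2: P0=I P1=I P2=I P3=M  mem[L2]=50
10. P0: load  L2  bus=[BusRd,Flush]  L2: P0=S P1=I P2=I P3=S  mem[L2]=33
11. P2: store L2 := 98  bus=[BusRdX]  L2: P0=I P1=I P2=M P3=I  mem[L2]=33
12. P2: store L0 := 46  bus=[BusRdX]  L0: P0=I P1=I P2=M P3=I  mem[L0]=20
13. P3: load  L2  bus=[BusRd,Flush]  L2: P0=I P1=I P2=S P3=S  mem[L2]=98
14. P3: load  L2  bus=[-]  L2: P0=I P1=I P2=S P3=S  mem[L2]=98
15. P1: store L0 := 14  bus=[BusRdX,Flush]  L0: P0=I P1=M P2=I P3=I  mem[L0]=46
16. P1: load  L2  bus=[BusRd]  L2: P0=I P1=S P2=S P3=S  mem[L2]=98
17. P2: store L1 := 59  bus=[BusRdX]  L1: P0=I P1=I P2=M P3=I  mem[L1]=46
18. P1: load  L2  bus=[-]  L2: P0=I P1=S P2=S P3=S  mem[L2]=98
19. P2: load  L2  bus=[-]  L2: P0=I P1=S P2=S P3=S  mem[L2]=98
20. P0: store L0 := 59  bus=[BusRdX,Flush]  L0: P0=M P1=I P2=I P3=I  mem[L0]=14
21. P1: store L0 := 67  bus=[BusRdX,Flush]  L0: P0=I P1=M P2=I P3=I  mem[L0]=59
22. P0: load  L1  bus=[BusRd,Flush]  L1: P0=S P1=I P2=S P3=I  mem[L1]=59
23. P1: store L0 := 56  bus=[-]  L0: P0=I P1=M P2=I P3=I  mem[L0]=59
24. P1: load  L1  bus=[BusRd]  L1: P0=S P1=S P2=S P3=I  mem[L1]=59
25. P2: store L0 := 23  bus=[BusRdX,Flush]  L0: P0=I P1=I P2=M P3=I  mem[L0]=56
26. P1: load  L1  bus=[-]  L1: P0=S P1=S P2=S P3=I  mem[L1]=59
27. P1: load  L2  bus=[-]  L2: P0=I P1=S P2=S P3=S  mem[L2]=98
28. P0: load  L1  bus=[-]  L1: P0=S P1=S P2=S P3=I  mem[L1]=59

bus = none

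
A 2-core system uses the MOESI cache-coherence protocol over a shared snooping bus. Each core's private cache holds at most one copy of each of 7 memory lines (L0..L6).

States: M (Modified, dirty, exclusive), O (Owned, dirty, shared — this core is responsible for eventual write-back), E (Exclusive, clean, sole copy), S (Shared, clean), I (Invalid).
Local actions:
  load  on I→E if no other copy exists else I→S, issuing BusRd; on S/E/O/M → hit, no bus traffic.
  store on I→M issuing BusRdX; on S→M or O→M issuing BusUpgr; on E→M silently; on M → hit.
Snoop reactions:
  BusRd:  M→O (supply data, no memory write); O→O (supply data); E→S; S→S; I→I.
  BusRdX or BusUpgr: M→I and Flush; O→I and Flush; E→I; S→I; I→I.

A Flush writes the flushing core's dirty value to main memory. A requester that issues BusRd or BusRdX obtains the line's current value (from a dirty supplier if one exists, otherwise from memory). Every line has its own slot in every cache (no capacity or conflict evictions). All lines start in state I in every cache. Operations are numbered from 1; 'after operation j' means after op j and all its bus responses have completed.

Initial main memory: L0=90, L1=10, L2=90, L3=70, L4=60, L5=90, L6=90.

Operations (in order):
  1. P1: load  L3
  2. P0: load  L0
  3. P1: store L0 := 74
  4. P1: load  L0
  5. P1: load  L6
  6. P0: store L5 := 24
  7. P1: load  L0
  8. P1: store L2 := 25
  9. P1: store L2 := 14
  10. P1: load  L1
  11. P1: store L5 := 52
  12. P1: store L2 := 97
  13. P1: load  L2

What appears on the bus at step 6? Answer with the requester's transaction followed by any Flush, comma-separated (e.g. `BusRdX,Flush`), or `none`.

step 1: P1: load  L3  ⟶  IE  (L3)  txn=BusRd  M[L3]=70
step 2: P0: load  L0  ⟶  EI  (L0)  txn=BusRd  M[L0]=90
step 3: P1: store L0 := 74  ⟶  IM  (L0)  txn=BusRdX  M[L0]=90
step 4: P1: load  L0  ⟶  IM  (L0)  txn=∅  M[L0]=90
step 5: P1: load  L6  ⟶  IE  (L6)  txn=BusRd  M[L6]=90
step 6: P0: store L5 := 24  ⟶  MI  (L5)  txn=BusRdX  M[L5]=90
step 7: P1: load  L0  ⟶  IM  (L0)  txn=∅  M[L0]=90
step 8: P1: store L2 := 25  ⟶  IM  (L2)  txn=BusRdX  M[L2]=90
step 9: P1: store L2 := 14  ⟶  IM  (L2)  txn=∅  M[L2]=90
step 10: P1: load  L1  ⟶  IE  (L1)  txn=BusRd  M[L1]=10
step 11: P1: store L5 := 52  ⟶  IM  (L5)  txn=BusRdX+Flush  M[L5]=24
step 12: P1: store L2 := 97  ⟶  IM  (L2)  txn=∅  M[L2]=90
step 13: P1: load  L2  ⟶  IM  (L2)  txn=∅  M[L2]=90

bus = BusRdX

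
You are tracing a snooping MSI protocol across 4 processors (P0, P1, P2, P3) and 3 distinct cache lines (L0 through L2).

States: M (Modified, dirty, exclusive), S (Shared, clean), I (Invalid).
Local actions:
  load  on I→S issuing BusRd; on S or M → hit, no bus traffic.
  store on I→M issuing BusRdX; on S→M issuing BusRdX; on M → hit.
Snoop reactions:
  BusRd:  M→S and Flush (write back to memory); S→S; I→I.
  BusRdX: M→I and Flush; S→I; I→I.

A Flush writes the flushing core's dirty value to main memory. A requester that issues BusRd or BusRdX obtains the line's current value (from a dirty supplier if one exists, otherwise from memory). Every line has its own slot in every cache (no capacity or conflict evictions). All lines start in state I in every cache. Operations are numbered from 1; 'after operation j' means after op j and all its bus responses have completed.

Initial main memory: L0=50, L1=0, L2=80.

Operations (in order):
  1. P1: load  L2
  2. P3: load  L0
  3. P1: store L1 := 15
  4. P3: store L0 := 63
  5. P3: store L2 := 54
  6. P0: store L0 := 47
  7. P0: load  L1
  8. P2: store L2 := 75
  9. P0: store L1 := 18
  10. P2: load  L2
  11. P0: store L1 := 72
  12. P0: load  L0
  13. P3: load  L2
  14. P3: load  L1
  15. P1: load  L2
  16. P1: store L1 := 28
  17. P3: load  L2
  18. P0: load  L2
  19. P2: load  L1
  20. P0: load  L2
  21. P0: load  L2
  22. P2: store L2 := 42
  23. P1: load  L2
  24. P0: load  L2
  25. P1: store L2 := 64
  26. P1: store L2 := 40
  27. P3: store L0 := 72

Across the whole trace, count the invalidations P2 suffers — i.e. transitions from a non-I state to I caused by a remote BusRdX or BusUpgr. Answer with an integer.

invalidations = 1

1. P1: load  L2  bus=[BusRd]  L2: P0=I P1=S P2=I P3=I  mem[L2]=80
2. P3: load  L0  bus=[BusRd]  L0: P0=I P1=I P2=I P3=S  mem[L0]=50
3. P1: store L1 := 15  bus=[BusRdX]  L1: P0=I P1=M P2=I P3=I  mem[L1]=0
4. P3: store L0 := 63  bus=[BusRdX]  L0: P0=I P1=I P2=I P3=M  mem[L0]=50
5. P3: store L2 := 54  bus=[BusRdX]  L2: P0=I P1=I P2=I P3=M  mem[L2]=80
6. P0: store L0 := 47  bus=[BusRdX,Flush]  L0: P0=M P1=I P2=I P3=I  mem[L0]=63
7. P0: load  L1  bus=[BusRd,Flush]  L1: P0=S P1=S P2=I P3=I  mem[L1]=15
8. P2: store L2 := 75  bus=[BusRdX,Flush]  L2: P0=I P1=I P2=M P3=I  mem[L2]=54
9. P0: store L1 := 18  bus=[BusRdX]  L1: P0=M P1=I P2=I P3=I  mem[L1]=15
10. P2: load  L2  bus=[-]  L2: P0=I P1=I P2=M P3=I  mem[L2]=54
11. P0: store L1 := 72  bus=[-]  L1: P0=M P1=I P2=I P3=I  mem[L1]=15
12. P0: load  L0  bus=[-]  L0: P0=M P1=I P2=I P3=I  mem[L0]=63
13. P3: load  L2  bus=[BusRd,Flush]  L2: P0=I P1=I P2=S P3=S  mem[L2]=75
14. P3: load  L1  bus=[BusRd,Flush]  L1: P0=S P1=I P2=I P3=S  mem[L1]=72
15. P1: load  L2  bus=[BusRd]  L2: P0=I P1=S P2=S P3=S  mem[L2]=75
16. P1: store L1 := 28  bus=[BusRdX]  L1: P0=I P1=M P2=I P3=I  mem[L1]=72
17. P3: load  L2  bus=[-]  L2: P0=I P1=S P2=S P3=S  mem[L2]=75
18. P0: load  L2  bus=[BusRd]  L2: P0=S P1=S P2=S P3=S  mem[L2]=75
19. P2: load  L1  bus=[BusRd,Flush]  L1: P0=I P1=S P2=S P3=I  mem[L1]=28
20. P0: load  L2  bus=[-]  L2: P0=S P1=S P2=S P3=S  mem[L2]=75
21. P0: load  L2  bus=[-]  L2: P0=S P1=S P2=S P3=S  mem[L2]=75
22. P2: store L2 := 42  bus=[BusRdX]  L2: P0=I P1=I P2=M P3=I  mem[L2]=75
23. P1: load  L2  bus=[BusRd,Flush]  L2: P0=I P1=S P2=S P3=I  mem[L2]=42
24. P0: load  L2  bus=[BusRd]  L2: P0=S P1=S P2=S P3=I  mem[L2]=42
25. P1: store L2 := 64  bus=[BusRdX]  L2: P0=I P1=M P2=I P3=I  mem[L2]=42
26. P1: store L2 := 40  bus=[-]  L2: P0=I P1=M P2=I P3=I  mem[L2]=42
27. P3: store L0 := 72  bus=[BusRdX,Flush]  L0: P0=I P1=I P2=I P3=M  mem[L0]=47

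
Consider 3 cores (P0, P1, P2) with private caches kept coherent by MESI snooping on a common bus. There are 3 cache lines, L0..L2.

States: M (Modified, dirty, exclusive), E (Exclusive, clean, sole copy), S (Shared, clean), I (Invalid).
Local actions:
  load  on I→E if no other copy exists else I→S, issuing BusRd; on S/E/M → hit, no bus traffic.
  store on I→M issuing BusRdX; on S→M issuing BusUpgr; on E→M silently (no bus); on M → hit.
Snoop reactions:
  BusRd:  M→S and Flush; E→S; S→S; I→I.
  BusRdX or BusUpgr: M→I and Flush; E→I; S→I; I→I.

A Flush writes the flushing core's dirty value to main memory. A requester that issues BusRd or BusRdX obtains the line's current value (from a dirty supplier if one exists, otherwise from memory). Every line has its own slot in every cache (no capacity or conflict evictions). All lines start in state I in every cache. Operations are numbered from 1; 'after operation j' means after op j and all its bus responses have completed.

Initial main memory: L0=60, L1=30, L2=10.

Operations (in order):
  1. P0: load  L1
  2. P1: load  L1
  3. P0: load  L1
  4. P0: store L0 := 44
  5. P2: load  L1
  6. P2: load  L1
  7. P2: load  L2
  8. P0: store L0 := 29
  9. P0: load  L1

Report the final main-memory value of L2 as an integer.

memory[L2] = 10

1. P0: load  L1  bus=[BusRd]  L1: P0=E P1=I P2=I  mem[L1]=30
2. P1: load  L1  bus=[BusRd]  L1: P0=S P1=S P2=I  mem[L1]=30
3. P0: load  L1  bus=[-]  L1: P0=S P1=S P2=I  mem[L1]=30
4. P0: store L0 := 44  bus=[BusRdX]  L0: P0=M P1=I P2=I  mem[L0]=60
5. P2: load  L1  bus=[BusRd]  L1: P0=S P1=S P2=S  mem[L1]=30
6. P2: load  L1  bus=[-]  L1: P0=S P1=S P2=S  mem[L1]=30
7. P2: load  L2  bus=[BusRd]  L2: P0=I P1=I P2=E  mem[L2]=10
8. P0: store L0 := 29  bus=[-]  L0: P0=M P1=I P2=I  mem[L0]=60
9. P0: load  L1  bus=[-]  L1: P0=S P1=S P2=S  mem[L1]=30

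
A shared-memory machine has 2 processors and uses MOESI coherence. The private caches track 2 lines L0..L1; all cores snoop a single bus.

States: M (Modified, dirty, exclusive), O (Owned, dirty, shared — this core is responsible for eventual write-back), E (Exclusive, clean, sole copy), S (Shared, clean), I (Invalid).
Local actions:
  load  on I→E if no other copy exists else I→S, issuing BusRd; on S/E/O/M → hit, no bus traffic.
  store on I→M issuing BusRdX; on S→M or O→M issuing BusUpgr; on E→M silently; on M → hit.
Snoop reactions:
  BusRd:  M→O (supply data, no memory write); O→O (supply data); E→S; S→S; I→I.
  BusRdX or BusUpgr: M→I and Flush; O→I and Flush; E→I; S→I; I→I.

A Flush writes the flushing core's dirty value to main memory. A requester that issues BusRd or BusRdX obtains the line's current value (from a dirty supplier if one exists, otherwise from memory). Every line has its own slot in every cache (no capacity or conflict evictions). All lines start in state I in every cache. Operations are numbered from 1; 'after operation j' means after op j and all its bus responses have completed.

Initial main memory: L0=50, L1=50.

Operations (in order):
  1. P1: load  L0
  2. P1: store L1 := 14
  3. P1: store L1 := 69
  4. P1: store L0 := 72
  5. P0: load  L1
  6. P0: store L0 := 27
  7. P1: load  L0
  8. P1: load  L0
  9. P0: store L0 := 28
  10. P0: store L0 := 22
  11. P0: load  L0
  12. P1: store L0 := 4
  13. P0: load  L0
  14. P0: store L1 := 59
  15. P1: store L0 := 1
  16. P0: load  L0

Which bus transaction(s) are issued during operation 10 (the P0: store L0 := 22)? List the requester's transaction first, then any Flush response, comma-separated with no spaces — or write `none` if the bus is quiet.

bus = none

[1] P1: load  L0 | P0:I, P1:E(50) | bus: BusRd
[2] P1: store L1 := 14 | P0:I, P1:M(14) | bus: BusRdX
[3] P1: store L1 := 69 | P0:I, P1:M(69) | bus: none
[4] P1: store L0 := 72 | P0:I, P1:M(72) | bus: none
[5] P0: load  L1 | P0:S(69), P1:O(69) | bus: BusRd
[6] P0: store L0 := 27 | P0:M(27), P1:I | bus: BusRdX,Flush
[7] P1: load  L0 | P0:O(27), P1:S(27) | bus: BusRd
[8] P1: load  L0 | P0:O(27), P1:S(27) | bus: none
[9] P0: store L0 := 28 | P0:M(28), P1:I | bus: BusUpgr
[10] P0: store L0 := 22 | P0:M(22), P1:I | bus: none
[11] P0: load  L0 | P0:M(22), P1:I | bus: none
[12] P1: store L0 := 4 | P0:I, P1:M(4) | bus: BusRdX,Flush
[13] P0: load  L0 | P0:S(4), P1:O(4) | bus: BusRd
[14] P0: store L1 := 59 | P0:M(59), P1:I | bus: BusUpgr,Flush
[15] P1: store L0 := 1 | P0:I, P1:M(1) | bus: BusUpgr
[16] P0: load  L0 | P0:S(1), P1:O(1) | bus: BusRd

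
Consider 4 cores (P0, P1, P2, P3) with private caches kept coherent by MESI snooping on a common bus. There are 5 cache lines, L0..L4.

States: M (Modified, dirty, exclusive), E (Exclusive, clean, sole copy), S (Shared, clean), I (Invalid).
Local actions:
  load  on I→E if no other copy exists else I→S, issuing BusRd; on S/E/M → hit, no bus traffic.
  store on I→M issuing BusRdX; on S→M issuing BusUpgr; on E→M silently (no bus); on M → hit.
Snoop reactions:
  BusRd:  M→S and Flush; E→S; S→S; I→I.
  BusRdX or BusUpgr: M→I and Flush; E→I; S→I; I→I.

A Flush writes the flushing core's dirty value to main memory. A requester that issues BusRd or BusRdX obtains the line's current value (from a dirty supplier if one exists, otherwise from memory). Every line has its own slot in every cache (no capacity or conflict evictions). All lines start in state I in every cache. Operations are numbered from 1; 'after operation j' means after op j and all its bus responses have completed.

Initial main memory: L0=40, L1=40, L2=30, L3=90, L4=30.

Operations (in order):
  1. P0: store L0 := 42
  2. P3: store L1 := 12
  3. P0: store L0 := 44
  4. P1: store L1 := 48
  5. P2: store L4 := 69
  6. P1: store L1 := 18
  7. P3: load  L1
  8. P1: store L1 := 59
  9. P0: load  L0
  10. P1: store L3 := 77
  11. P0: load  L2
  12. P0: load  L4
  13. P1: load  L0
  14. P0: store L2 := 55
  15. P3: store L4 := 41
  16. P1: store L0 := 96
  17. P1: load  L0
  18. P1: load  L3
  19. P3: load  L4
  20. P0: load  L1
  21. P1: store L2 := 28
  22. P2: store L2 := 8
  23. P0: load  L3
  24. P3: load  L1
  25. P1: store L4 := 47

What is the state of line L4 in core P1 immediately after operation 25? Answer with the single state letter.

state = M

[1] P0: store L0 := 42 | P0:M(42), P1:I, P2:I, P3:I | bus: BusRdX
[2] P3: store L1 := 12 | P0:I, P1:I, P2:I, P3:M(12) | bus: BusRdX
[3] P0: store L0 := 44 | P0:M(44), P1:I, P2:I, P3:I | bus: none
[4] P1: store L1 := 48 | P0:I, P1:M(48), P2:I, P3:I | bus: BusRdX,Flush
[5] P2: store L4 := 69 | P0:I, P1:I, P2:M(69), P3:I | bus: BusRdX
[6] P1: store L1 := 18 | P0:I, P1:M(18), P2:I, P3:I | bus: none
[7] P3: load  L1 | P0:I, P1:S(18), P2:I, P3:S(18) | bus: BusRd,Flush
[8] P1: store L1 := 59 | P0:I, P1:M(59), P2:I, P3:I | bus: BusUpgr
[9] P0: load  L0 | P0:M(44), P1:I, P2:I, P3:I | bus: none
[10] P1: store L3 := 77 | P0:I, P1:M(77), P2:I, P3:I | bus: BusRdX
[11] P0: load  L2 | P0:E(30), P1:I, P2:I, P3:I | bus: BusRd
[12] P0: load  L4 | P0:S(69), P1:I, P2:S(69), P3:I | bus: BusRd,Flush
[13] P1: load  L0 | P0:S(44), P1:S(44), P2:I, P3:I | bus: BusRd,Flush
[14] P0: store L2 := 55 | P0:M(55), P1:I, P2:I, P3:I | bus: none
[15] P3: store L4 := 41 | P0:I, P1:I, P2:I, P3:M(41) | bus: BusRdX
[16] P1: store L0 := 96 | P0:I, P1:M(96), P2:I, P3:I | bus: BusUpgr
[17] P1: load  L0 | P0:I, P1:M(96), P2:I, P3:I | bus: none
[18] P1: load  L3 | P0:I, P1:M(77), P2:I, P3:I | bus: none
[19] P3: load  L4 | P0:I, P1:I, P2:I, P3:M(41) | bus: none
[20] P0: load  L1 | P0:S(59), P1:S(59), P2:I, P3:I | bus: BusRd,Flush
[21] P1: store L2 := 28 | P0:I, P1:M(28), P2:I, P3:I | bus: BusRdX,Flush
[22] P2: store L2 := 8 | P0:I, P1:I, P2:M(8), P3:I | bus: BusRdX,Flush
[23] P0: load  L3 | P0:S(77), P1:S(77), P2:I, P3:I | bus: BusRd,Flush
[24] P3: load  L1 | P0:S(59), P1:S(59), P2:I, P3:S(59) | bus: BusRd
[25] P1: store L4 := 47 | P0:I, P1:M(47), P2:I, P3:I | bus: BusRdX,Flush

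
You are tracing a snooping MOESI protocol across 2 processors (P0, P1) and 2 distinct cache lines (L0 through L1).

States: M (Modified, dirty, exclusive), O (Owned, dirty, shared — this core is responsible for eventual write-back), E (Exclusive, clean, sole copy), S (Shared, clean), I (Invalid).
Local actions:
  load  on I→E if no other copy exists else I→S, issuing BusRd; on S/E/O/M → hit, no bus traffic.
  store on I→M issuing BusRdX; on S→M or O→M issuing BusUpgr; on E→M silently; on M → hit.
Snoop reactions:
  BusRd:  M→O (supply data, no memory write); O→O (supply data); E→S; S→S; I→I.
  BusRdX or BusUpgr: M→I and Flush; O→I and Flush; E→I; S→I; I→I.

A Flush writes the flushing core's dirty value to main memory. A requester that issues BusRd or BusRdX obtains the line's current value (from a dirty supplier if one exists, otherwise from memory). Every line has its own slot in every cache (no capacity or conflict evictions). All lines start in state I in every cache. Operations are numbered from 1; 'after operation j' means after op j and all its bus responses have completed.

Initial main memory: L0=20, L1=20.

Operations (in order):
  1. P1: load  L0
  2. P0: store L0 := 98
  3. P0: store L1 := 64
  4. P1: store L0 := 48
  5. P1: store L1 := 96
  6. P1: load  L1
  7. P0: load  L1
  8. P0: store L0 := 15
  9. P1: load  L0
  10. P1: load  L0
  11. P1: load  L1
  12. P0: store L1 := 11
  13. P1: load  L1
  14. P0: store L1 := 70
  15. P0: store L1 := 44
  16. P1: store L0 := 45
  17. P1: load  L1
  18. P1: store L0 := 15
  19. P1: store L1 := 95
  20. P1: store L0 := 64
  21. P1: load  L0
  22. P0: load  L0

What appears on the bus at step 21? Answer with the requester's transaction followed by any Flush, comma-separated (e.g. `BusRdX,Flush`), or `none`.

bus = none

[1] P1: load  L0 | P0:I, P1:E(20) | bus: BusRd
[2] P0: store L0 := 98 | P0:M(98), P1:I | bus: BusRdX
[3] P0: store L1 := 64 | P0:M(64), P1:I | bus: BusRdX
[4] P1: store L0 := 48 | P0:I, P1:M(48) | bus: BusRdX,Flush
[5] P1: store L1 := 96 | P0:I, P1:M(96) | bus: BusRdX,Flush
[6] P1: load  L1 | P0:I, P1:M(96) | bus: none
[7] P0: load  L1 | P0:S(96), P1:O(96) | bus: BusRd
[8] P0: store L0 := 15 | P0:M(15), P1:I | bus: BusRdX,Flush
[9] P1: load  L0 | P0:O(15), P1:S(15) | bus: BusRd
[10] P1: load  L0 | P0:O(15), P1:S(15) | bus: none
[11] P1: load  L1 | P0:S(96), P1:O(96) | bus: none
[12] P0: store L1 := 11 | P0:M(11), P1:I | bus: BusUpgr,Flush
[13] P1: load  L1 | P0:O(11), P1:S(11) | bus: BusRd
[14] P0: store L1 := 70 | P0:M(70), P1:I | bus: BusUpgr
[15] P0: store L1 := 44 | P0:M(44), P1:I | bus: none
[16] P1: store L0 := 45 | P0:I, P1:M(45) | bus: BusUpgr,Flush
[17] P1: load  L1 | P0:O(44), P1:S(44) | bus: BusRd
[18] P1: store L0 := 15 | P0:I, P1:M(15) | bus: none
[19] P1: store L1 := 95 | P0:I, P1:M(95) | bus: BusUpgr,Flush
[20] P1: store L0 := 64 | P0:I, P1:M(64) | bus: none
[21] P1: load  L0 | P0:I, P1:M(64) | bus: none
[22] P0: load  L0 | P0:S(64), P1:O(64) | bus: BusRd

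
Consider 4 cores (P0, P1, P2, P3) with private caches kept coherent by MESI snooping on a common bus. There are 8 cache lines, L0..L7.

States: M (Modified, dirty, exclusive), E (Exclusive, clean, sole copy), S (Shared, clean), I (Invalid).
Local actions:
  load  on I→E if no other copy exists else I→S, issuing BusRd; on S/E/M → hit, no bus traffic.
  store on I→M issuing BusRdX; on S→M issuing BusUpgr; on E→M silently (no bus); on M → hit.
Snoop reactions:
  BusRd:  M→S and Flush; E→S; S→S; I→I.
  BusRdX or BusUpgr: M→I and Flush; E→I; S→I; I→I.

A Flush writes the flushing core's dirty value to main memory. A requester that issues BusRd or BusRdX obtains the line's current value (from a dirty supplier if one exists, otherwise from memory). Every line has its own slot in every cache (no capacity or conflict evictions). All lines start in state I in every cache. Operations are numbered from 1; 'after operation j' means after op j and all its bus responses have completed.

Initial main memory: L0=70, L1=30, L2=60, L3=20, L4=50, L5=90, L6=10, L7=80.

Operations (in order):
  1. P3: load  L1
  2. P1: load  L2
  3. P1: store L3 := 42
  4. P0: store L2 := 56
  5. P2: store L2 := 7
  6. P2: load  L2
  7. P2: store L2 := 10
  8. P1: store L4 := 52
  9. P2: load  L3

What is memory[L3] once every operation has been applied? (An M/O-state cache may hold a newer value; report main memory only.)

memory[L3] = 42

  op1 P3: load  L1 → I/I/I/E on L1; bus BusRd; mem=30
  op2 P1: load  L2 → I/E/I/I on L2; bus BusRd; mem=60
  op3 P1: store L3 := 42 → I/M/I/I on L3; bus BusRdX; mem=20
  op4 P0: store L2 := 56 → M/I/I/I on L2; bus BusRdX; mem=60
  op5 P2: store L2 := 7 → I/I/M/I on L2; bus BusRdX Flush; mem=56
  op6 P2: load  L2 → I/I/M/I on L2; bus (none); mem=56
  op7 P2: store L2 := 10 → I/I/M/I on L2; bus (none); mem=56
  op8 P1: store L4 := 52 → I/M/I/I on L4; bus BusRdX; mem=50
  op9 P2: load  L3 → I/S/S/I on L3; bus BusRd Flush; mem=42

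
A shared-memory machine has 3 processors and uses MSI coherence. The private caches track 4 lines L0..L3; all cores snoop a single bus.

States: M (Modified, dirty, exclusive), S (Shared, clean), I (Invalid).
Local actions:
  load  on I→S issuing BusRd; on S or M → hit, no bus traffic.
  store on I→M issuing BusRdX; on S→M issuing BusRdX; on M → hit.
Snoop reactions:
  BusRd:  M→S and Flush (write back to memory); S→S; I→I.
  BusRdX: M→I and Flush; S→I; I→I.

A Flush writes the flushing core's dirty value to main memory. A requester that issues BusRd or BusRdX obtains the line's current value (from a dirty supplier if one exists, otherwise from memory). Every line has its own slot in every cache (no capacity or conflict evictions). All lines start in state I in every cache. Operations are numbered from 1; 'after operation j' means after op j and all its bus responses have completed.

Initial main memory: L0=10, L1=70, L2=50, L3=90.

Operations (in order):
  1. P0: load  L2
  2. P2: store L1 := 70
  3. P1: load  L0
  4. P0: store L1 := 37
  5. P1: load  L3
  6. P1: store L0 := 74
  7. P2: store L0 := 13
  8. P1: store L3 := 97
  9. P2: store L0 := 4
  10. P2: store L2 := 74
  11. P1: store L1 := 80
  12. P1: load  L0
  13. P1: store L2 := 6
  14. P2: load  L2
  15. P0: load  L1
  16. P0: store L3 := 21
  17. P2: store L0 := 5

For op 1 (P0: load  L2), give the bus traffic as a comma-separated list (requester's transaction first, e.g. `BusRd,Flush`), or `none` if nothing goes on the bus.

bus = BusRd

step 1: P0: load  L2  ⟶  SII  (L2)  txn=BusRd  M[L2]=50
step 2: P2: store L1 := 70  ⟶  IIM  (L1)  txn=BusRdX  M[L1]=70
step 3: P1: load  L0  ⟶  ISI  (L0)  txn=BusRd  M[L0]=10
step 4: P0: store L1 := 37  ⟶  MII  (L1)  txn=BusRdX+Flush  M[L1]=70
step 5: P1: load  L3  ⟶  ISI  (L3)  txn=BusRd  M[L3]=90
step 6: P1: store L0 := 74  ⟶  IMI  (L0)  txn=BusRdX  M[L0]=10
step 7: P2: store L0 := 13  ⟶  IIM  (L0)  txn=BusRdX+Flush  M[L0]=74
step 8: P1: store L3 := 97  ⟶  IMI  (L3)  txn=BusRdX  M[L3]=90
step 9: P2: store L0 := 4  ⟶  IIM  (L0)  txn=∅  M[L0]=74
step 10: P2: store L2 := 74  ⟶  IIM  (L2)  txn=BusRdX  M[L2]=50
step 11: P1: store L1 := 80  ⟶  IMI  (L1)  txn=BusRdX+Flush  M[L1]=37
step 12: P1: load  L0  ⟶  ISS  (L0)  txn=BusRd+Flush  M[L0]=4
step 13: P1: store L2 := 6  ⟶  IMI  (L2)  txn=BusRdX+Flush  M[L2]=74
step 14: P2: load  L2  ⟶  ISS  (L2)  txn=BusRd+Flush  M[L2]=6
step 15: P0: load  L1  ⟶  SSI  (L1)  txn=BusRd+Flush  M[L1]=80
step 16: P0: store L3 := 21  ⟶  MII  (L3)  txn=BusRdX+Flush  M[L3]=97
step 17: P2: store L0 := 5  ⟶  IIM  (L0)  txn=BusRdX  M[L0]=4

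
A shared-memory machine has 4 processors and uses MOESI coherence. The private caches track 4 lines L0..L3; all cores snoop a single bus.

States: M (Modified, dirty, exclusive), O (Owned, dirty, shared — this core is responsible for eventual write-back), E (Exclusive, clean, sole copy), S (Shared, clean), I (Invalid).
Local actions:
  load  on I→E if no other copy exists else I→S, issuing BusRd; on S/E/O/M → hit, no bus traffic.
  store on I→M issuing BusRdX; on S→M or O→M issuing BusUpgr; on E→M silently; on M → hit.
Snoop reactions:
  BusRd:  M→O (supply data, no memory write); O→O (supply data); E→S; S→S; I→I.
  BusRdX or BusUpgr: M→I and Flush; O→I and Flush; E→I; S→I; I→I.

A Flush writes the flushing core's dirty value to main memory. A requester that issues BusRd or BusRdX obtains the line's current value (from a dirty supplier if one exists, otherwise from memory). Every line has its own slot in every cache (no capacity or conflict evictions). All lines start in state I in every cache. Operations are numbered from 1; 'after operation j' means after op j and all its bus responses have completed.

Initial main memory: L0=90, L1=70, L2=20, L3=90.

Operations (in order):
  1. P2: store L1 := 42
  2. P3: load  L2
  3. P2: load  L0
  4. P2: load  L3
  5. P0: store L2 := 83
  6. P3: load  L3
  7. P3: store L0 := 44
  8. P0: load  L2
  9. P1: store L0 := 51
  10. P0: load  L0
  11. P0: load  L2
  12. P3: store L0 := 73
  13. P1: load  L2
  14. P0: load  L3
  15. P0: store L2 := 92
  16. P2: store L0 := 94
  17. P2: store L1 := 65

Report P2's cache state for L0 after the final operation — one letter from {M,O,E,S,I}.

  op1 P2: store L1 := 42 → I/I/M/I on L1; bus BusRdX; mem=70
  op2 P3: load  L2 → I/I/I/E on L2; bus BusRd; mem=20
  op3 P2: load  L0 → I/I/E/I on L0; bus BusRd; mem=90
  op4 P2: load  L3 → I/I/E/I on L3; bus BusRd; mem=90
  op5 P0: store L2 := 83 → M/I/I/I on L2; bus BusRdX; mem=20
  op6 P3: load  L3 → I/I/S/S on L3; bus BusRd; mem=90
  op7 P3: store L0 := 44 → I/I/I/M on L0; bus BusRdX; mem=90
  op8 P0: load  L2 → M/I/I/I on L2; bus (none); mem=20
  op9 P1: store L0 := 51 → I/M/I/I on L0; bus BusRdX Flush; mem=44
  op10 P0: load  L0 → S/O/I/I on L0; bus BusRd; mem=44
  op11 P0: load  L2 → M/I/I/I on L2; bus (none); mem=20
  op12 P3: store L0 := 73 → I/I/I/M on L0; bus BusRdX Flush; mem=51
  op13 P1: load  L2 → O/S/I/I on L2; bus BusRd; mem=20
  op14 P0: load  L3 → S/I/S/S on L3; bus BusRd; mem=90
  op15 P0: store L2 := 92 → M/I/I/I on L2; bus BusUpgr; mem=20
  op16 P2: store L0 := 94 → I/I/M/I on L0; bus BusRdX Flush; mem=73
  op17 P2: store L1 := 65 → I/I/M/I on L1; bus (none); mem=70

state = M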